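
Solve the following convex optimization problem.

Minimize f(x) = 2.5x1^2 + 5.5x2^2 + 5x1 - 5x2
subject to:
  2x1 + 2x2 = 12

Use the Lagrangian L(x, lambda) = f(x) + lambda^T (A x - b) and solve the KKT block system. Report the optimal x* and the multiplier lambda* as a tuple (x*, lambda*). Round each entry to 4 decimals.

Form the Lagrangian:
  L(x, lambda) = (1/2) x^T Q x + c^T x + lambda^T (A x - b)
Stationarity (grad_x L = 0): Q x + c + A^T lambda = 0.
Primal feasibility: A x = b.

This gives the KKT block system:
  [ Q   A^T ] [ x     ]   [-c ]
  [ A    0  ] [ lambda ] = [ b ]

Solving the linear system:
  x*      = (3.5, 2.5)
  lambda* = (-11.25)
  f(x*)   = 70

x* = (3.5, 2.5), lambda* = (-11.25)


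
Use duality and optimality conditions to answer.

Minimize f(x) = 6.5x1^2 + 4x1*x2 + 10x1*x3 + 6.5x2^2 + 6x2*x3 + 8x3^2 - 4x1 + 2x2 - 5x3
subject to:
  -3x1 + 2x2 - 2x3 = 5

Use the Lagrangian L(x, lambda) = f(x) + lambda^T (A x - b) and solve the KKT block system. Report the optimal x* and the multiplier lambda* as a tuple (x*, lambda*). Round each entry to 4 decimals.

Form the Lagrangian:
  L(x, lambda) = (1/2) x^T Q x + c^T x + lambda^T (A x - b)
Stationarity (grad_x L = 0): Q x + c + A^T lambda = 0.
Primal feasibility: A x = b.

This gives the KKT block system:
  [ Q   A^T ] [ x     ]   [-c ]
  [ A    0  ] [ lambda ] = [ b ]

Solving the linear system:
  x*      = (-1.14, 0.8864, 0.0963)
  lambda* = (-4.7703)
  f(x*)   = 14.8514

x* = (-1.14, 0.8864, 0.0963), lambda* = (-4.7703)


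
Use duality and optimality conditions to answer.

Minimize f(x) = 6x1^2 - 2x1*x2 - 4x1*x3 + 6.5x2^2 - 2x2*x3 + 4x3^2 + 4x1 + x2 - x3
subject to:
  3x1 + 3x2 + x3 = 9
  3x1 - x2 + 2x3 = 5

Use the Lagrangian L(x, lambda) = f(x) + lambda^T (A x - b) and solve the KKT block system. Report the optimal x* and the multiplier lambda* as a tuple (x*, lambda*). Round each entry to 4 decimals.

Form the Lagrangian:
  L(x, lambda) = (1/2) x^T Q x + c^T x + lambda^T (A x - b)
Stationarity (grad_x L = 0): Q x + c + A^T lambda = 0.
Primal feasibility: A x = b.

This gives the KKT block system:
  [ Q   A^T ] [ x     ]   [-c ]
  [ A    0  ] [ lambda ] = [ b ]

Solving the linear system:
  x*      = (1.1948, 1.3451, 1.3803)
  lambda* = (-4.1778, 0.8023)
  f(x*)   = 19.1663

x* = (1.1948, 1.3451, 1.3803), lambda* = (-4.1778, 0.8023)


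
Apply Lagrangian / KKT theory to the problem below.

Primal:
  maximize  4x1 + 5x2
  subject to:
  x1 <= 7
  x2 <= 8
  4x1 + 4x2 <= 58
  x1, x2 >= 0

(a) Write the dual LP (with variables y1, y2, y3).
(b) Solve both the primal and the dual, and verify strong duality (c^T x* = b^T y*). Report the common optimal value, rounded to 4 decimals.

The standard primal-dual pair for 'max c^T x s.t. A x <= b, x >= 0' is:
  Dual:  min b^T y  s.t.  A^T y >= c,  y >= 0.

So the dual LP is:
  minimize  7y1 + 8y2 + 58y3
  subject to:
    y1 + 4y3 >= 4
    y2 + 4y3 >= 5
    y1, y2, y3 >= 0

Solving the primal: x* = (6.5, 8).
  primal value c^T x* = 66.
Solving the dual: y* = (0, 1, 1).
  dual value b^T y* = 66.
Strong duality: c^T x* = b^T y*. Confirmed.

66


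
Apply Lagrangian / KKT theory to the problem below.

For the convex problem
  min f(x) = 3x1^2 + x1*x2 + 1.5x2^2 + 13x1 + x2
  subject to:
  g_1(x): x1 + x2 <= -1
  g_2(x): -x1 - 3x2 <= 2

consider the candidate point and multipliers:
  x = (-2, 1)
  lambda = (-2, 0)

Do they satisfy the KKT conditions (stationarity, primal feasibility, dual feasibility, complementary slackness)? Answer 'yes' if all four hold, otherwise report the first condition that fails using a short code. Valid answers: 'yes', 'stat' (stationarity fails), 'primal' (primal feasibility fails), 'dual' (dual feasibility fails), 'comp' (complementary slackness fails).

Gradient of f: grad f(x) = Q x + c = (2, 2)
Constraint values g_i(x) = a_i^T x - b_i:
  g_1((-2, 1)) = 0
  g_2((-2, 1)) = -3
Stationarity residual: grad f(x) + sum_i lambda_i a_i = (0, 0)
  -> stationarity OK
Primal feasibility (all g_i <= 0): OK
Dual feasibility (all lambda_i >= 0): FAILS
Complementary slackness (lambda_i * g_i(x) = 0 for all i): OK

Verdict: the first failing condition is dual_feasibility -> dual.

dual


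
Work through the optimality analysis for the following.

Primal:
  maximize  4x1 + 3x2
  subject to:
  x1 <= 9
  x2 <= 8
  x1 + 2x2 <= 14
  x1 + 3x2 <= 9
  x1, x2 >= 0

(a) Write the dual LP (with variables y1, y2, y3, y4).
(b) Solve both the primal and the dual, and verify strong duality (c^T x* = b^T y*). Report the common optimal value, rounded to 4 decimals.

The standard primal-dual pair for 'max c^T x s.t. A x <= b, x >= 0' is:
  Dual:  min b^T y  s.t.  A^T y >= c,  y >= 0.

So the dual LP is:
  minimize  9y1 + 8y2 + 14y3 + 9y4
  subject to:
    y1 + y3 + y4 >= 4
    y2 + 2y3 + 3y4 >= 3
    y1, y2, y3, y4 >= 0

Solving the primal: x* = (9, 0).
  primal value c^T x* = 36.
Solving the dual: y* = (3, 0, 0, 1).
  dual value b^T y* = 36.
Strong duality: c^T x* = b^T y*. Confirmed.

36


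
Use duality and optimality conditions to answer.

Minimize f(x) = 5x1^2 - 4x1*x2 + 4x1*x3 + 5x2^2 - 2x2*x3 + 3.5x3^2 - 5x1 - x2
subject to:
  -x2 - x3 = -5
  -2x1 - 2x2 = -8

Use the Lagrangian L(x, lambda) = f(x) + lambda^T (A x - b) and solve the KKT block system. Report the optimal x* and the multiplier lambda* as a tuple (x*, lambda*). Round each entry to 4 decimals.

Form the Lagrangian:
  L(x, lambda) = (1/2) x^T Q x + c^T x + lambda^T (A x - b)
Stationarity (grad_x L = 0): Q x + c + A^T lambda = 0.
Primal feasibility: A x = b.

This gives the KKT block system:
  [ Q   A^T ] [ x     ]   [-c ]
  [ A    0  ] [ lambda ] = [ b ]

Solving the linear system:
  x*      = (1.1702, 2.8298, 2.1702)
  lambda* = (14.2128, 2.0319)
  f(x*)   = 39.3191

x* = (1.1702, 2.8298, 2.1702), lambda* = (14.2128, 2.0319)


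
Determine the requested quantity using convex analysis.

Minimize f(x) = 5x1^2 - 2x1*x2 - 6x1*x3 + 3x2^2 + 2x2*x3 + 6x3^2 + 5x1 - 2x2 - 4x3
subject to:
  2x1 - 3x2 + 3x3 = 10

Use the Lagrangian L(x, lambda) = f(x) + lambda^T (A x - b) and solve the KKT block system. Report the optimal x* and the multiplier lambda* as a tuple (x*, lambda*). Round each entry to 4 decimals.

Form the Lagrangian:
  L(x, lambda) = (1/2) x^T Q x + c^T x + lambda^T (A x - b)
Stationarity (grad_x L = 0): Q x + c + A^T lambda = 0.
Primal feasibility: A x = b.

This gives the KKT block system:
  [ Q   A^T ] [ x     ]   [-c ]
  [ A    0  ] [ lambda ] = [ b ]

Solving the linear system:
  x*      = (0.7192, -1.2818, 1.572)
  lambda* = (-2.6618)
  f(x*)   = 13.2448

x* = (0.7192, -1.2818, 1.572), lambda* = (-2.6618)


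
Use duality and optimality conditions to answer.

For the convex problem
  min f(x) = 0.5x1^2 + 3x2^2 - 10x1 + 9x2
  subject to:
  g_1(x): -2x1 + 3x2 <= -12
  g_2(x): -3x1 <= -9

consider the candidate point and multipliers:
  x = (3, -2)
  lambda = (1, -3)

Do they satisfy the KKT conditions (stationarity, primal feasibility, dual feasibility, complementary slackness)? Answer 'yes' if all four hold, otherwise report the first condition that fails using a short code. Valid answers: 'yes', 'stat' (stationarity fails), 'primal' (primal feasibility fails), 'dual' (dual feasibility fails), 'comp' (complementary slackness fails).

Gradient of f: grad f(x) = Q x + c = (-7, -3)
Constraint values g_i(x) = a_i^T x - b_i:
  g_1((3, -2)) = 0
  g_2((3, -2)) = 0
Stationarity residual: grad f(x) + sum_i lambda_i a_i = (0, 0)
  -> stationarity OK
Primal feasibility (all g_i <= 0): OK
Dual feasibility (all lambda_i >= 0): FAILS
Complementary slackness (lambda_i * g_i(x) = 0 for all i): OK

Verdict: the first failing condition is dual_feasibility -> dual.

dual


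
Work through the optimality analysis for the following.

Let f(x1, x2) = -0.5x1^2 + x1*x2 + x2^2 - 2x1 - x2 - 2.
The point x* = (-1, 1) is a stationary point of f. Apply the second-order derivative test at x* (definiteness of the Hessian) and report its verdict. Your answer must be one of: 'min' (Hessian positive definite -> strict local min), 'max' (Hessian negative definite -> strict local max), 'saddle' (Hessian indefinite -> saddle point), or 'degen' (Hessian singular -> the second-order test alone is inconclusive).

Compute the Hessian H = grad^2 f:
  H = [[-1, 1], [1, 2]]
Verify stationarity: grad f(x*) = H x* + g = (0, 0).
Eigenvalues of H: -1.3028, 2.3028.
Eigenvalues have mixed signs, so H is indefinite -> x* is a saddle point.

saddle


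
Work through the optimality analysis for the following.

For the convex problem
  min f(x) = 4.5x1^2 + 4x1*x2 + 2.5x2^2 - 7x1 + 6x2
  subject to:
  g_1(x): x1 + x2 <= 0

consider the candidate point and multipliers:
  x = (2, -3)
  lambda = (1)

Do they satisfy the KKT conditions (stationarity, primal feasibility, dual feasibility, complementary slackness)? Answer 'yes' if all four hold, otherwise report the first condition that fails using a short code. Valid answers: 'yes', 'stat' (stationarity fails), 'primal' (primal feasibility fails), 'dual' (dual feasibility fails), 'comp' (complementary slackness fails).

Gradient of f: grad f(x) = Q x + c = (-1, -1)
Constraint values g_i(x) = a_i^T x - b_i:
  g_1((2, -3)) = -1
Stationarity residual: grad f(x) + sum_i lambda_i a_i = (0, 0)
  -> stationarity OK
Primal feasibility (all g_i <= 0): OK
Dual feasibility (all lambda_i >= 0): OK
Complementary slackness (lambda_i * g_i(x) = 0 for all i): FAILS

Verdict: the first failing condition is complementary_slackness -> comp.

comp


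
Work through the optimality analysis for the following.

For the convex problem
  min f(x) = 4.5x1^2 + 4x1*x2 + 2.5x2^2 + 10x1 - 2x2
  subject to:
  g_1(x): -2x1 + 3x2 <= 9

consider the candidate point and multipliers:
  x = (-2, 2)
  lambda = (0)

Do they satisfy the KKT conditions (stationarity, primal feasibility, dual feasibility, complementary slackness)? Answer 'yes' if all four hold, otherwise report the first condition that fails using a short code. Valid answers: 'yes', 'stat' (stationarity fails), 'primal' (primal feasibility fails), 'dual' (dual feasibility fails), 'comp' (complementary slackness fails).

Gradient of f: grad f(x) = Q x + c = (0, 0)
Constraint values g_i(x) = a_i^T x - b_i:
  g_1((-2, 2)) = 1
Stationarity residual: grad f(x) + sum_i lambda_i a_i = (0, 0)
  -> stationarity OK
Primal feasibility (all g_i <= 0): FAILS
Dual feasibility (all lambda_i >= 0): OK
Complementary slackness (lambda_i * g_i(x) = 0 for all i): OK

Verdict: the first failing condition is primal_feasibility -> primal.

primal


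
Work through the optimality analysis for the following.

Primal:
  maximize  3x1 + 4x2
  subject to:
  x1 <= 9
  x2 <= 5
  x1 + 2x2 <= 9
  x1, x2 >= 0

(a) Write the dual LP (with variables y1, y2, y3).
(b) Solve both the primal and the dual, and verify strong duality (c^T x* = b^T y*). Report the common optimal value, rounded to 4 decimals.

The standard primal-dual pair for 'max c^T x s.t. A x <= b, x >= 0' is:
  Dual:  min b^T y  s.t.  A^T y >= c,  y >= 0.

So the dual LP is:
  minimize  9y1 + 5y2 + 9y3
  subject to:
    y1 + y3 >= 3
    y2 + 2y3 >= 4
    y1, y2, y3 >= 0

Solving the primal: x* = (9, 0).
  primal value c^T x* = 27.
Solving the dual: y* = (1, 0, 2).
  dual value b^T y* = 27.
Strong duality: c^T x* = b^T y*. Confirmed.

27


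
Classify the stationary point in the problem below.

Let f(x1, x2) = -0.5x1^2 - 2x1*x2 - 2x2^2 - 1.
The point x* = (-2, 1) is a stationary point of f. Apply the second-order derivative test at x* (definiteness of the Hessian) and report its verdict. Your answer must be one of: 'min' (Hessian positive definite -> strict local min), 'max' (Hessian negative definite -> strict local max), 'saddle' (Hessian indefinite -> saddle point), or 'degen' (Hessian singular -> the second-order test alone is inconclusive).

Compute the Hessian H = grad^2 f:
  H = [[-1, -2], [-2, -4]]
Verify stationarity: grad f(x*) = H x* + g = (0, 0).
Eigenvalues of H: -5, 0.
H has a zero eigenvalue (singular; negative semidefinite but not definite), so H is neither positive definite, negative definite, nor indefinite. The second-order test alone is inconclusive -> degen.
(Indeed, f is constant along the null direction of H through x*, so x* is not a strict local extremum.)

degen


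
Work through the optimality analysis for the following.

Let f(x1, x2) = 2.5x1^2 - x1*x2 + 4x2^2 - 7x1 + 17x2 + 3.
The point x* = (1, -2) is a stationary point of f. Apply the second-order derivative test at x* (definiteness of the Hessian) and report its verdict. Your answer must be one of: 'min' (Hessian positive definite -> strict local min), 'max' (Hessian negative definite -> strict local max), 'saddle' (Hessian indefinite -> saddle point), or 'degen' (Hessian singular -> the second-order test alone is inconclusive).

Compute the Hessian H = grad^2 f:
  H = [[5, -1], [-1, 8]]
Verify stationarity: grad f(x*) = H x* + g = (0, 0).
Eigenvalues of H: 4.6972, 8.3028.
Both eigenvalues > 0, so H is positive definite -> x* is a strict local min.

min


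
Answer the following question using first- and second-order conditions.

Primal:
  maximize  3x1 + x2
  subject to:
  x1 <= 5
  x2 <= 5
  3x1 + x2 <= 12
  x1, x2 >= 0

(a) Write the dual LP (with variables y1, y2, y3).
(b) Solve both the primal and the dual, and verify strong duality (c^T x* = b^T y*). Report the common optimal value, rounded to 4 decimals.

The standard primal-dual pair for 'max c^T x s.t. A x <= b, x >= 0' is:
  Dual:  min b^T y  s.t.  A^T y >= c,  y >= 0.

So the dual LP is:
  minimize  5y1 + 5y2 + 12y3
  subject to:
    y1 + 3y3 >= 3
    y2 + y3 >= 1
    y1, y2, y3 >= 0

Solving the primal: x* = (4, 0).
  primal value c^T x* = 12.
Solving the dual: y* = (0, 0, 1).
  dual value b^T y* = 12.
Strong duality: c^T x* = b^T y*. Confirmed.

12


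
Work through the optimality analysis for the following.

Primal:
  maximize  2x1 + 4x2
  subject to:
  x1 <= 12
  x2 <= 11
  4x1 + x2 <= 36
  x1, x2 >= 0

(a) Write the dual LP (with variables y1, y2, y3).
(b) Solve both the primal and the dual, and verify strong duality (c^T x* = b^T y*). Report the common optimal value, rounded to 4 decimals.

The standard primal-dual pair for 'max c^T x s.t. A x <= b, x >= 0' is:
  Dual:  min b^T y  s.t.  A^T y >= c,  y >= 0.

So the dual LP is:
  minimize  12y1 + 11y2 + 36y3
  subject to:
    y1 + 4y3 >= 2
    y2 + y3 >= 4
    y1, y2, y3 >= 0

Solving the primal: x* = (6.25, 11).
  primal value c^T x* = 56.5.
Solving the dual: y* = (0, 3.5, 0.5).
  dual value b^T y* = 56.5.
Strong duality: c^T x* = b^T y*. Confirmed.

56.5


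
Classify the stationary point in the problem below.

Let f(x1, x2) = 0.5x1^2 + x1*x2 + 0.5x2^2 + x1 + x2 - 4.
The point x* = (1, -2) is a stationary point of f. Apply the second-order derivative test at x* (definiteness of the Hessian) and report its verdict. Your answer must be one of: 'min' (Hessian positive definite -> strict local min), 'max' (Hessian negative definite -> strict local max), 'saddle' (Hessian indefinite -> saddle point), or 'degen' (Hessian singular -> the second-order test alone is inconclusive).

Compute the Hessian H = grad^2 f:
  H = [[1, 1], [1, 1]]
Verify stationarity: grad f(x*) = H x* + g = (0, 0).
Eigenvalues of H: 0, 2.
H has a zero eigenvalue (singular; positive semidefinite but not definite), so H is neither positive definite, negative definite, nor indefinite. The second-order test alone is inconclusive -> degen.
(Indeed, f is constant along the null direction of H through x*, so x* is not a strict local extremum.)

degen


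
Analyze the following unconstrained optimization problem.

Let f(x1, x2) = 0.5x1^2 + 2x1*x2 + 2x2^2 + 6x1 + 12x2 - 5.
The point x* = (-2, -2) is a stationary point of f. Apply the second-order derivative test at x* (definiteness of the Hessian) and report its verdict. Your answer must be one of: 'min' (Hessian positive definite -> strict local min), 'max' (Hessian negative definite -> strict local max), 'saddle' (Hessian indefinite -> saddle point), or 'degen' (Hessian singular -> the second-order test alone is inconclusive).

Compute the Hessian H = grad^2 f:
  H = [[1, 2], [2, 4]]
Verify stationarity: grad f(x*) = H x* + g = (0, 0).
Eigenvalues of H: 0, 5.
H has a zero eigenvalue (singular; positive semidefinite but not definite), so H is neither positive definite, negative definite, nor indefinite. The second-order test alone is inconclusive -> degen.
(Indeed, f is constant along the null direction of H through x*, so x* is not a strict local extremum.)

degen


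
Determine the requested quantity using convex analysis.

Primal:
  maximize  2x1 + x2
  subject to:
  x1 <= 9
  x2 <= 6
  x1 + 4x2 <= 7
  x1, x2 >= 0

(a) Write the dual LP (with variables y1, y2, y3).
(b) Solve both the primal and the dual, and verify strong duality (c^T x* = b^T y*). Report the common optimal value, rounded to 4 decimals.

The standard primal-dual pair for 'max c^T x s.t. A x <= b, x >= 0' is:
  Dual:  min b^T y  s.t.  A^T y >= c,  y >= 0.

So the dual LP is:
  minimize  9y1 + 6y2 + 7y3
  subject to:
    y1 + y3 >= 2
    y2 + 4y3 >= 1
    y1, y2, y3 >= 0

Solving the primal: x* = (7, 0).
  primal value c^T x* = 14.
Solving the dual: y* = (0, 0, 2).
  dual value b^T y* = 14.
Strong duality: c^T x* = b^T y*. Confirmed.

14


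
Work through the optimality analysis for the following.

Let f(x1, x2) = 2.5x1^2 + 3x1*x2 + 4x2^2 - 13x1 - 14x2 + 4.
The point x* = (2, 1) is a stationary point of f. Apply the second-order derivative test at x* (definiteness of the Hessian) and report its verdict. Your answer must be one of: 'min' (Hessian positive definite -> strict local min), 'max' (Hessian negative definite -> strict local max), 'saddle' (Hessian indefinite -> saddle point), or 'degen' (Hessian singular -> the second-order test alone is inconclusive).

Compute the Hessian H = grad^2 f:
  H = [[5, 3], [3, 8]]
Verify stationarity: grad f(x*) = H x* + g = (0, 0).
Eigenvalues of H: 3.1459, 9.8541.
Both eigenvalues > 0, so H is positive definite -> x* is a strict local min.

min


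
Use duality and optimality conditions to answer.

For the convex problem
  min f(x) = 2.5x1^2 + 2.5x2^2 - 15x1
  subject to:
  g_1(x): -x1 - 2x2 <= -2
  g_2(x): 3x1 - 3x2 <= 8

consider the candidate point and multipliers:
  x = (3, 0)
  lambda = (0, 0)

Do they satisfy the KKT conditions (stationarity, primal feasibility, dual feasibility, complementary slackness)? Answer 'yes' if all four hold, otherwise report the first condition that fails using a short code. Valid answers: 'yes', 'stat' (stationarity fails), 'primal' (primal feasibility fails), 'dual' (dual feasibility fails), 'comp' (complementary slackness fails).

Gradient of f: grad f(x) = Q x + c = (0, 0)
Constraint values g_i(x) = a_i^T x - b_i:
  g_1((3, 0)) = -1
  g_2((3, 0)) = 1
Stationarity residual: grad f(x) + sum_i lambda_i a_i = (0, 0)
  -> stationarity OK
Primal feasibility (all g_i <= 0): FAILS
Dual feasibility (all lambda_i >= 0): OK
Complementary slackness (lambda_i * g_i(x) = 0 for all i): OK

Verdict: the first failing condition is primal_feasibility -> primal.

primal


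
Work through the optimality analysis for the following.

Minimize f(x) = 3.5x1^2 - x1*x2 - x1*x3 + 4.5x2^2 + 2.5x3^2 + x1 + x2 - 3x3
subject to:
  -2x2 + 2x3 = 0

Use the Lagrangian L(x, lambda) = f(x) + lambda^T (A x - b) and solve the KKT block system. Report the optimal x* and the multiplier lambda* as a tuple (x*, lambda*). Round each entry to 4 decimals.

Form the Lagrangian:
  L(x, lambda) = (1/2) x^T Q x + c^T x + lambda^T (A x - b)
Stationarity (grad_x L = 0): Q x + c + A^T lambda = 0.
Primal feasibility: A x = b.

This gives the KKT block system:
  [ Q   A^T ] [ x     ]   [-c ]
  [ A    0  ] [ lambda ] = [ b ]

Solving the linear system:
  x*      = (-0.1064, 0.1277, 0.1277)
  lambda* = (1.1277)
  f(x*)   = -0.1809

x* = (-0.1064, 0.1277, 0.1277), lambda* = (1.1277)


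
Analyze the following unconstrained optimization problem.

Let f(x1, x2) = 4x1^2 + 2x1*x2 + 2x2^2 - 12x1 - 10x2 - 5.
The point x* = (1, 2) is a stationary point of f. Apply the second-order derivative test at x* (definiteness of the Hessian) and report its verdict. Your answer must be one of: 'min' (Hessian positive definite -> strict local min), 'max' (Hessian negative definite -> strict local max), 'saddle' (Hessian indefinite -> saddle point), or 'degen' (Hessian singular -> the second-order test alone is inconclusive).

Compute the Hessian H = grad^2 f:
  H = [[8, 2], [2, 4]]
Verify stationarity: grad f(x*) = H x* + g = (0, 0).
Eigenvalues of H: 3.1716, 8.8284.
Both eigenvalues > 0, so H is positive definite -> x* is a strict local min.

min


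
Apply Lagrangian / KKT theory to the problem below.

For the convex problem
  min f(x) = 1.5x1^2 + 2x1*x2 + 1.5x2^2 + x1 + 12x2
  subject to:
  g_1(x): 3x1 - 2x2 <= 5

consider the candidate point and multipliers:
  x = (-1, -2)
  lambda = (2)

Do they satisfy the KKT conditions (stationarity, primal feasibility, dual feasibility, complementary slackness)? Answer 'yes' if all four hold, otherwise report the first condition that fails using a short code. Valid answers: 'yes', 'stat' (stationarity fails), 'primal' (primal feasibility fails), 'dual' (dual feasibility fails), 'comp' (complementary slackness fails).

Gradient of f: grad f(x) = Q x + c = (-6, 4)
Constraint values g_i(x) = a_i^T x - b_i:
  g_1((-1, -2)) = -4
Stationarity residual: grad f(x) + sum_i lambda_i a_i = (0, 0)
  -> stationarity OK
Primal feasibility (all g_i <= 0): OK
Dual feasibility (all lambda_i >= 0): OK
Complementary slackness (lambda_i * g_i(x) = 0 for all i): FAILS

Verdict: the first failing condition is complementary_slackness -> comp.

comp


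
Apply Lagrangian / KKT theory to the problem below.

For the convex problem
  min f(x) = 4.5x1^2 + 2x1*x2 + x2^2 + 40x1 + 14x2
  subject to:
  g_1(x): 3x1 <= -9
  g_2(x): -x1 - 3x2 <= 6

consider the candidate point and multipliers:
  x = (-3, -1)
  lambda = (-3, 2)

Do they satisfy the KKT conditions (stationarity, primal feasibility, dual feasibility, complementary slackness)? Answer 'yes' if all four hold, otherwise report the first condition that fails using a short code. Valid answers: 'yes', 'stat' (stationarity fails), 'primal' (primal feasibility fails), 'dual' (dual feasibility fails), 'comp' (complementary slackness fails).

Gradient of f: grad f(x) = Q x + c = (11, 6)
Constraint values g_i(x) = a_i^T x - b_i:
  g_1((-3, -1)) = 0
  g_2((-3, -1)) = 0
Stationarity residual: grad f(x) + sum_i lambda_i a_i = (0, 0)
  -> stationarity OK
Primal feasibility (all g_i <= 0): OK
Dual feasibility (all lambda_i >= 0): FAILS
Complementary slackness (lambda_i * g_i(x) = 0 for all i): OK

Verdict: the first failing condition is dual_feasibility -> dual.

dual


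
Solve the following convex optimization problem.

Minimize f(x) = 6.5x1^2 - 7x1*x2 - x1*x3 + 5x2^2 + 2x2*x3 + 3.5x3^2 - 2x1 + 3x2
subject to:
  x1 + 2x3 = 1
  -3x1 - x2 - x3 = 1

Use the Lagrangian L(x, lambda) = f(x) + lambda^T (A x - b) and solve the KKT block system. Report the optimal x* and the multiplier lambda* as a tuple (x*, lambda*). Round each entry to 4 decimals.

Form the Lagrangian:
  L(x, lambda) = (1/2) x^T Q x + c^T x + lambda^T (A x - b)
Stationarity (grad_x L = 0): Q x + c + A^T lambda = 0.
Primal feasibility: A x = b.

This gives the KKT block system:
  [ Q   A^T ] [ x     ]   [-c ]
  [ A    0  ] [ lambda ] = [ b ]

Solving the linear system:
  x*      = (-0.2981, -0.7548, 0.649)
  lambda* = (-2.2474, -1.1628)
  f(x*)   = 0.871

x* = (-0.2981, -0.7548, 0.649), lambda* = (-2.2474, -1.1628)


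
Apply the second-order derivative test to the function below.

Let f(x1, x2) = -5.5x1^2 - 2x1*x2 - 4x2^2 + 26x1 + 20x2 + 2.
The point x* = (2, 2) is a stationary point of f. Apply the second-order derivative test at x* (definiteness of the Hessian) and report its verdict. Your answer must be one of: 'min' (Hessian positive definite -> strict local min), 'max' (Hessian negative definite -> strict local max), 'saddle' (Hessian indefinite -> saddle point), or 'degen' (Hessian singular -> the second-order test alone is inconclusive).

Compute the Hessian H = grad^2 f:
  H = [[-11, -2], [-2, -8]]
Verify stationarity: grad f(x*) = H x* + g = (0, 0).
Eigenvalues of H: -12, -7.
Both eigenvalues < 0, so H is negative definite -> x* is a strict local max.

max


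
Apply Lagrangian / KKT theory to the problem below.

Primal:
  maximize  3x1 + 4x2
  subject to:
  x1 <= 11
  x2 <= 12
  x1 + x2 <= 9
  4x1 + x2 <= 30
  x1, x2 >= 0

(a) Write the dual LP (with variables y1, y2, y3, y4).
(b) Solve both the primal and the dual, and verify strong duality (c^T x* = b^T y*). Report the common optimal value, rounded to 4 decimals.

The standard primal-dual pair for 'max c^T x s.t. A x <= b, x >= 0' is:
  Dual:  min b^T y  s.t.  A^T y >= c,  y >= 0.

So the dual LP is:
  minimize  11y1 + 12y2 + 9y3 + 30y4
  subject to:
    y1 + y3 + 4y4 >= 3
    y2 + y3 + y4 >= 4
    y1, y2, y3, y4 >= 0

Solving the primal: x* = (0, 9).
  primal value c^T x* = 36.
Solving the dual: y* = (0, 0, 4, 0).
  dual value b^T y* = 36.
Strong duality: c^T x* = b^T y*. Confirmed.

36


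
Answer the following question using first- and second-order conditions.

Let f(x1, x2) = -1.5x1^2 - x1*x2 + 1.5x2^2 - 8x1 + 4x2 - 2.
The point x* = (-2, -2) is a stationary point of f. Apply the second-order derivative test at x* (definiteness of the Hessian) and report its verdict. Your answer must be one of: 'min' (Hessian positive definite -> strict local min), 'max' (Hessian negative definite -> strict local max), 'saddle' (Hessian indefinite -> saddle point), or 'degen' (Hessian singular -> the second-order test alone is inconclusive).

Compute the Hessian H = grad^2 f:
  H = [[-3, -1], [-1, 3]]
Verify stationarity: grad f(x*) = H x* + g = (0, 0).
Eigenvalues of H: -3.1623, 3.1623.
Eigenvalues have mixed signs, so H is indefinite -> x* is a saddle point.

saddle


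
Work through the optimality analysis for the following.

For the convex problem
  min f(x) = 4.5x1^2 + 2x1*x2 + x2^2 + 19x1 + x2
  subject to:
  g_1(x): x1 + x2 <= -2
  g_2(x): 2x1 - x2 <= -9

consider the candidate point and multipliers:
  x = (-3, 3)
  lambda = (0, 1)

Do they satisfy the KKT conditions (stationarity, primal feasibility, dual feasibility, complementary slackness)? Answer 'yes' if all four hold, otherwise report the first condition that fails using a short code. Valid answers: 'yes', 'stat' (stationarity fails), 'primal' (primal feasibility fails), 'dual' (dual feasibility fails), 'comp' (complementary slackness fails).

Gradient of f: grad f(x) = Q x + c = (-2, 1)
Constraint values g_i(x) = a_i^T x - b_i:
  g_1((-3, 3)) = 2
  g_2((-3, 3)) = 0
Stationarity residual: grad f(x) + sum_i lambda_i a_i = (0, 0)
  -> stationarity OK
Primal feasibility (all g_i <= 0): FAILS
Dual feasibility (all lambda_i >= 0): OK
Complementary slackness (lambda_i * g_i(x) = 0 for all i): OK

Verdict: the first failing condition is primal_feasibility -> primal.

primal


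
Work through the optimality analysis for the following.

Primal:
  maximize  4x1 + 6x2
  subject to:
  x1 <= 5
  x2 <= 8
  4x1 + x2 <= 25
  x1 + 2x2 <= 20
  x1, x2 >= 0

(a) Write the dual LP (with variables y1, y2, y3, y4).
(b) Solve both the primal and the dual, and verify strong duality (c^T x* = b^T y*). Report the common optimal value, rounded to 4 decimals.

The standard primal-dual pair for 'max c^T x s.t. A x <= b, x >= 0' is:
  Dual:  min b^T y  s.t.  A^T y >= c,  y >= 0.

So the dual LP is:
  minimize  5y1 + 8y2 + 25y3 + 20y4
  subject to:
    y1 + 4y3 + y4 >= 4
    y2 + y3 + 2y4 >= 6
    y1, y2, y3, y4 >= 0

Solving the primal: x* = (4.2857, 7.8571).
  primal value c^T x* = 64.2857.
Solving the dual: y* = (0, 0, 0.2857, 2.8571).
  dual value b^T y* = 64.2857.
Strong duality: c^T x* = b^T y*. Confirmed.

64.2857


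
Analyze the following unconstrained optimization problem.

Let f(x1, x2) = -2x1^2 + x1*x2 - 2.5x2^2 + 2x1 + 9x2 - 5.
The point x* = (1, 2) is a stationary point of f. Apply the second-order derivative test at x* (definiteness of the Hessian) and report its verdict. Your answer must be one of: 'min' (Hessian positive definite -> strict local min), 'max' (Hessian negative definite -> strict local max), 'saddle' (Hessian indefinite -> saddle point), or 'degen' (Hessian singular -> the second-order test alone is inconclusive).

Compute the Hessian H = grad^2 f:
  H = [[-4, 1], [1, -5]]
Verify stationarity: grad f(x*) = H x* + g = (0, 0).
Eigenvalues of H: -5.618, -3.382.
Both eigenvalues < 0, so H is negative definite -> x* is a strict local max.

max


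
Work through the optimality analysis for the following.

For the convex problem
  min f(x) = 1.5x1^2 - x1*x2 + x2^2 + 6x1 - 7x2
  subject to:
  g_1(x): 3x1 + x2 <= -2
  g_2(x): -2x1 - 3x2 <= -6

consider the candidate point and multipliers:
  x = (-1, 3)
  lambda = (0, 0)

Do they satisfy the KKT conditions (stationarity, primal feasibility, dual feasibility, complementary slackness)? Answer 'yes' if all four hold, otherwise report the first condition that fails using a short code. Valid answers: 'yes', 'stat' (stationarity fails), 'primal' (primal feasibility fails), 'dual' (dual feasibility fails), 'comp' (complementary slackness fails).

Gradient of f: grad f(x) = Q x + c = (0, 0)
Constraint values g_i(x) = a_i^T x - b_i:
  g_1((-1, 3)) = 2
  g_2((-1, 3)) = -1
Stationarity residual: grad f(x) + sum_i lambda_i a_i = (0, 0)
  -> stationarity OK
Primal feasibility (all g_i <= 0): FAILS
Dual feasibility (all lambda_i >= 0): OK
Complementary slackness (lambda_i * g_i(x) = 0 for all i): OK

Verdict: the first failing condition is primal_feasibility -> primal.

primal


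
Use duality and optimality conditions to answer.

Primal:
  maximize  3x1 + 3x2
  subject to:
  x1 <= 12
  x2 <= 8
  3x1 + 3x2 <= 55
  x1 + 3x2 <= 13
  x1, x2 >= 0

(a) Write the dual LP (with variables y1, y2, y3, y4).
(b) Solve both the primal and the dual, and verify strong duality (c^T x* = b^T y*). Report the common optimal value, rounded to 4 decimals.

The standard primal-dual pair for 'max c^T x s.t. A x <= b, x >= 0' is:
  Dual:  min b^T y  s.t.  A^T y >= c,  y >= 0.

So the dual LP is:
  minimize  12y1 + 8y2 + 55y3 + 13y4
  subject to:
    y1 + 3y3 + y4 >= 3
    y2 + 3y3 + 3y4 >= 3
    y1, y2, y3, y4 >= 0

Solving the primal: x* = (12, 0.3333).
  primal value c^T x* = 37.
Solving the dual: y* = (2, 0, 0, 1).
  dual value b^T y* = 37.
Strong duality: c^T x* = b^T y*. Confirmed.

37


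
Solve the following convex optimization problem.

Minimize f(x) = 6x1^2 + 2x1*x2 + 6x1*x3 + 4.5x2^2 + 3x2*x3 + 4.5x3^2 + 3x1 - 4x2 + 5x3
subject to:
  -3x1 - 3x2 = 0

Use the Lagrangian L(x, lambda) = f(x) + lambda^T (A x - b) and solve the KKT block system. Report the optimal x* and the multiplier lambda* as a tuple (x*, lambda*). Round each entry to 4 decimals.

Form the Lagrangian:
  L(x, lambda) = (1/2) x^T Q x + c^T x + lambda^T (A x - b)
Stationarity (grad_x L = 0): Q x + c + A^T lambda = 0.
Primal feasibility: A x = b.

This gives the KKT block system:
  [ Q   A^T ] [ x     ]   [-c ]
  [ A    0  ] [ lambda ] = [ b ]

Solving the linear system:
  x*      = (-0.3333, 0.3333, -0.4444)
  lambda* = (-1)
  f(x*)   = -2.2778

x* = (-0.3333, 0.3333, -0.4444), lambda* = (-1)


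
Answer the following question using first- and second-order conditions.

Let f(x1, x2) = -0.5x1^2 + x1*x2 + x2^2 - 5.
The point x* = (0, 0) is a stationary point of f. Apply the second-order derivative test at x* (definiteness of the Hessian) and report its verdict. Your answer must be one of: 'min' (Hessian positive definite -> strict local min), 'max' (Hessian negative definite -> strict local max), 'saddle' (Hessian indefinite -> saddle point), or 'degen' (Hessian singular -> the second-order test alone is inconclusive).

Compute the Hessian H = grad^2 f:
  H = [[-1, 1], [1, 2]]
Verify stationarity: grad f(x*) = H x* + g = (0, 0).
Eigenvalues of H: -1.3028, 2.3028.
Eigenvalues have mixed signs, so H is indefinite -> x* is a saddle point.

saddle


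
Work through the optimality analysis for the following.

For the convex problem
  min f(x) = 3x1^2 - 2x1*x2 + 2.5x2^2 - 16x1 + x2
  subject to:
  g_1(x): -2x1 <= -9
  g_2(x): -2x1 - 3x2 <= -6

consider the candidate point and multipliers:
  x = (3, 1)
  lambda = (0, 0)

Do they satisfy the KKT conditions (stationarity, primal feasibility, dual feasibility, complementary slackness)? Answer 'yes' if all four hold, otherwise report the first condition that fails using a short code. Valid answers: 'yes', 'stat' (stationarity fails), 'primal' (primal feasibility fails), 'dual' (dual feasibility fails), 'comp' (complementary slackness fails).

Gradient of f: grad f(x) = Q x + c = (0, 0)
Constraint values g_i(x) = a_i^T x - b_i:
  g_1((3, 1)) = 3
  g_2((3, 1)) = -3
Stationarity residual: grad f(x) + sum_i lambda_i a_i = (0, 0)
  -> stationarity OK
Primal feasibility (all g_i <= 0): FAILS
Dual feasibility (all lambda_i >= 0): OK
Complementary slackness (lambda_i * g_i(x) = 0 for all i): OK

Verdict: the first failing condition is primal_feasibility -> primal.

primal


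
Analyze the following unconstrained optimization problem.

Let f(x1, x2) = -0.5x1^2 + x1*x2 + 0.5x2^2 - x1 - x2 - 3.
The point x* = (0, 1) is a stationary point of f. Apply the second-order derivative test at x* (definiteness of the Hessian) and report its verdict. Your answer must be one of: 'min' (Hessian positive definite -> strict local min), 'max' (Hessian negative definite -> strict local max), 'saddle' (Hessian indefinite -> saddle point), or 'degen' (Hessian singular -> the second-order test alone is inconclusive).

Compute the Hessian H = grad^2 f:
  H = [[-1, 1], [1, 1]]
Verify stationarity: grad f(x*) = H x* + g = (0, 0).
Eigenvalues of H: -1.4142, 1.4142.
Eigenvalues have mixed signs, so H is indefinite -> x* is a saddle point.

saddle


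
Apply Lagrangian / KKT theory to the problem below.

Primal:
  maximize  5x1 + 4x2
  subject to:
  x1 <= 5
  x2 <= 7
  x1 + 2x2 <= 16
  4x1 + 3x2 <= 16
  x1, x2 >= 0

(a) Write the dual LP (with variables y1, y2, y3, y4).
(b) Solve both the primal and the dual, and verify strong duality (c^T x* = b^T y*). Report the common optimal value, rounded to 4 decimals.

The standard primal-dual pair for 'max c^T x s.t. A x <= b, x >= 0' is:
  Dual:  min b^T y  s.t.  A^T y >= c,  y >= 0.

So the dual LP is:
  minimize  5y1 + 7y2 + 16y3 + 16y4
  subject to:
    y1 + y3 + 4y4 >= 5
    y2 + 2y3 + 3y4 >= 4
    y1, y2, y3, y4 >= 0

Solving the primal: x* = (0, 5.3333).
  primal value c^T x* = 21.3333.
Solving the dual: y* = (0, 0, 0, 1.3333).
  dual value b^T y* = 21.3333.
Strong duality: c^T x* = b^T y*. Confirmed.

21.3333


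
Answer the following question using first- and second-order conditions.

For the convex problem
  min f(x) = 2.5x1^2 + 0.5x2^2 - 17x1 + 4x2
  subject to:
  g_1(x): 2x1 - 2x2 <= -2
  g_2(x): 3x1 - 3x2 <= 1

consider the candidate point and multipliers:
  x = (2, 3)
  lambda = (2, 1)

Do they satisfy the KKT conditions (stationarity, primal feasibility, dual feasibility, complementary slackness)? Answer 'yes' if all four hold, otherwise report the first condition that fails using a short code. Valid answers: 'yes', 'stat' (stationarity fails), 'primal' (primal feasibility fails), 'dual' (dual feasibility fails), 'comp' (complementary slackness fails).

Gradient of f: grad f(x) = Q x + c = (-7, 7)
Constraint values g_i(x) = a_i^T x - b_i:
  g_1((2, 3)) = 0
  g_2((2, 3)) = -4
Stationarity residual: grad f(x) + sum_i lambda_i a_i = (0, 0)
  -> stationarity OK
Primal feasibility (all g_i <= 0): OK
Dual feasibility (all lambda_i >= 0): OK
Complementary slackness (lambda_i * g_i(x) = 0 for all i): FAILS

Verdict: the first failing condition is complementary_slackness -> comp.

comp


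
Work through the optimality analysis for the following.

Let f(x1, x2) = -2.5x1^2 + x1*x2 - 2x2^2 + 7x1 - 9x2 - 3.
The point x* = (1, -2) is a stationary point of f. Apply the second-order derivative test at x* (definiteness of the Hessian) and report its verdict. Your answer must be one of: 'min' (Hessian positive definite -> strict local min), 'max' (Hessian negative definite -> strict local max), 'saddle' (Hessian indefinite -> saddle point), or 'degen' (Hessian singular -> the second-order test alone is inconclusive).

Compute the Hessian H = grad^2 f:
  H = [[-5, 1], [1, -4]]
Verify stationarity: grad f(x*) = H x* + g = (0, 0).
Eigenvalues of H: -5.618, -3.382.
Both eigenvalues < 0, so H is negative definite -> x* is a strict local max.

max


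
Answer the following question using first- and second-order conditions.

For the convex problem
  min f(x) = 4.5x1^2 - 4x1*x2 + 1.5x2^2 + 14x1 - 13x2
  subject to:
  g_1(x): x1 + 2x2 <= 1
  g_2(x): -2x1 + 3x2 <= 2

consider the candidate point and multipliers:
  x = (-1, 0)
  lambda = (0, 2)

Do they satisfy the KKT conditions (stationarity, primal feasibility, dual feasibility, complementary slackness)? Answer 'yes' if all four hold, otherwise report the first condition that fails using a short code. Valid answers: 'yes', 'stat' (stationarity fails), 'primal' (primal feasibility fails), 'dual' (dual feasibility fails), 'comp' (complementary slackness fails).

Gradient of f: grad f(x) = Q x + c = (5, -9)
Constraint values g_i(x) = a_i^T x - b_i:
  g_1((-1, 0)) = -2
  g_2((-1, 0)) = 0
Stationarity residual: grad f(x) + sum_i lambda_i a_i = (1, -3)
  -> stationarity FAILS
Primal feasibility (all g_i <= 0): OK
Dual feasibility (all lambda_i >= 0): OK
Complementary slackness (lambda_i * g_i(x) = 0 for all i): OK

Verdict: the first failing condition is stationarity -> stat.

stat


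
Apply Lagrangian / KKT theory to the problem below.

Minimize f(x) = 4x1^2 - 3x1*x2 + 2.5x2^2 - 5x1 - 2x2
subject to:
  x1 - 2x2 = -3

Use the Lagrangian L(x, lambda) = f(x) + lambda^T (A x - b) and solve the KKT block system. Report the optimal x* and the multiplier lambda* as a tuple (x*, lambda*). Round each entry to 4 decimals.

Form the Lagrangian:
  L(x, lambda) = (1/2) x^T Q x + c^T x + lambda^T (A x - b)
Stationarity (grad_x L = 0): Q x + c + A^T lambda = 0.
Primal feasibility: A x = b.

This gives the KKT block system:
  [ Q   A^T ] [ x     ]   [-c ]
  [ A    0  ] [ lambda ] = [ b ]

Solving the linear system:
  x*      = (1.08, 2.04)
  lambda* = (2.48)
  f(x*)   = -1.02

x* = (1.08, 2.04), lambda* = (2.48)


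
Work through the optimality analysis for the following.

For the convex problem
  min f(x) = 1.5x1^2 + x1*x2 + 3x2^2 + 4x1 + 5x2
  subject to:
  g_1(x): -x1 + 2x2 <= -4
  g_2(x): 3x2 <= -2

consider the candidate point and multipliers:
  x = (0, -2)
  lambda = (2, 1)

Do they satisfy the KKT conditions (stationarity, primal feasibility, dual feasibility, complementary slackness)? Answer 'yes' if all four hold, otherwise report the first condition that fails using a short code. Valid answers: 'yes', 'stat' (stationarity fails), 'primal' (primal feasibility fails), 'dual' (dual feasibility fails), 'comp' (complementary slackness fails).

Gradient of f: grad f(x) = Q x + c = (2, -7)
Constraint values g_i(x) = a_i^T x - b_i:
  g_1((0, -2)) = 0
  g_2((0, -2)) = -4
Stationarity residual: grad f(x) + sum_i lambda_i a_i = (0, 0)
  -> stationarity OK
Primal feasibility (all g_i <= 0): OK
Dual feasibility (all lambda_i >= 0): OK
Complementary slackness (lambda_i * g_i(x) = 0 for all i): FAILS

Verdict: the first failing condition is complementary_slackness -> comp.

comp


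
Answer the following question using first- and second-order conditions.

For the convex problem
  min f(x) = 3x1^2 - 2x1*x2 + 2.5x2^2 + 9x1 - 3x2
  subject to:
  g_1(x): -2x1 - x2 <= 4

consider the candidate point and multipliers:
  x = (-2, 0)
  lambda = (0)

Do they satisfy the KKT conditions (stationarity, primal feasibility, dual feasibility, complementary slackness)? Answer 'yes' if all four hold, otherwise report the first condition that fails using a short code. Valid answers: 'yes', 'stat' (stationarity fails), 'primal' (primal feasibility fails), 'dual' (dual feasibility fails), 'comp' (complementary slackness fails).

Gradient of f: grad f(x) = Q x + c = (-3, 1)
Constraint values g_i(x) = a_i^T x - b_i:
  g_1((-2, 0)) = 0
Stationarity residual: grad f(x) + sum_i lambda_i a_i = (-3, 1)
  -> stationarity FAILS
Primal feasibility (all g_i <= 0): OK
Dual feasibility (all lambda_i >= 0): OK
Complementary slackness (lambda_i * g_i(x) = 0 for all i): OK

Verdict: the first failing condition is stationarity -> stat.

stat
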